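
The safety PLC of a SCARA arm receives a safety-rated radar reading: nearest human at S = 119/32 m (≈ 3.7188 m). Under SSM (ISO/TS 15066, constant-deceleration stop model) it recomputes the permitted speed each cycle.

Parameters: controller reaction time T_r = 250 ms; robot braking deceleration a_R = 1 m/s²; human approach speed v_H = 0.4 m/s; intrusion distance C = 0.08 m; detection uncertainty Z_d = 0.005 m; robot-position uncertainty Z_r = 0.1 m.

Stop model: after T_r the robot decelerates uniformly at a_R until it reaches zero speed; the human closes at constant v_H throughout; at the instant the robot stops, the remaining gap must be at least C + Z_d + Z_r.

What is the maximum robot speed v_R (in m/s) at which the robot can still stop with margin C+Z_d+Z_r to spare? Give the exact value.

v_R_max = 41/20 m/s = 2.0500 m/s

quadratic (1/2)·v² + (13/20)·v + (-2747/800) = 0
  disc = (13/20)² − 4·(1/2)·(-2747/800) = 729/100 ; √disc = 27/10
  v_R = (−(13/20) + 27/10) / (2·(1/2)) = 41/20 m/s
check:
stop time T_s = (41/20)/1 = 2.0500 s
robot covers v_R·T_r = 2.0500·0.2500 = 0.5125 m before braking
robot covers 2.0500·2.0500 − ½·1.0000·2.0500² = 2.1012 m while stopping
human closes 0.4000·2.3000 = 0.9200 m
residual clearance needed = 0.0800+0.0050+0.1000 = 0.1850 m
sum ≈ 0.5125+2.1012+0.9200+0.1850 ≈ 3.7188 m = S ✓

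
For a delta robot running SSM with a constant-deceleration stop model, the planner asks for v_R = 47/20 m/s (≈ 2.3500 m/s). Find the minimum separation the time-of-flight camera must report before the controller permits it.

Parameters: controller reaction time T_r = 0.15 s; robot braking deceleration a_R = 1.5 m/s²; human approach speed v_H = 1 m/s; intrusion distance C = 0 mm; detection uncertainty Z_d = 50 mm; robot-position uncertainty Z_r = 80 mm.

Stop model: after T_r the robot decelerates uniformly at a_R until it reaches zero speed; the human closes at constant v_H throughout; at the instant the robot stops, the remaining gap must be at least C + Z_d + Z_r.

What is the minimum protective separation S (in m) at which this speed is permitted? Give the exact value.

S_min = 101/25 m = 4.0400 m

T_s = v_R/a_R = (47/20)/(3/2) = 1.5667 s
robot in T_r: 2.3500·0.1500 = 0.3525 m
robot under decel: 2.3500²/(2·1.5000) = 1.8408 m
human closes 1.0000·1.7167 = 1.7167 m
residual clearance needed = 0.0000+0.0500+0.0800 = 0.1300 m
S_min ≈ 0.3525+1.8408+1.7167+0.1300  ⇒  S_min = 101/25 m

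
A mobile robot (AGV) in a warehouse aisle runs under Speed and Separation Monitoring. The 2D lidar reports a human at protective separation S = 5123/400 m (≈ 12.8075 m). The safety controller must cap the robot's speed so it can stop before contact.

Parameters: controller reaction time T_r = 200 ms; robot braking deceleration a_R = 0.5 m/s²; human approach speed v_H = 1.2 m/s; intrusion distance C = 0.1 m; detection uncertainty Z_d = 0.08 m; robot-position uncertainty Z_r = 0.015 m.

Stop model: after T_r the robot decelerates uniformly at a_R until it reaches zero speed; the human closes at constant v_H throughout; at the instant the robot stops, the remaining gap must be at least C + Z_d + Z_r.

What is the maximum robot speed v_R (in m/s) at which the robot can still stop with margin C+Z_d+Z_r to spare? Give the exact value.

at the boundary: (1)·v² + (13/5)·v + (-4949/400) = 0
  disc = (13/5)² − 4·(1)·(-4949/400) = 225/4 ; √disc = 15/2
  v_R = (−(13/5) + 15/2) / (2·(1)) = 49/20 m/s
check:
stop time T_s = (49/20)/(1/2) = 4.9000 s
robot in T_r: 2.4500·0.2000 = 0.4900 m
robot covers 2.4500·4.9000 − ½·0.5000·4.9000² = 6.0025 m while stopping
person approaches 1.2000·(0.2000+4.9000) = 6.1200 m
margins: 0.1000+0.0800+0.0150 = 0.1950 m
sum ≈ 0.4900+6.0025+6.1200+0.1950 ≈ 12.8075 m = S ✓

v_R_max = 49/20 m/s = 2.4500 m/s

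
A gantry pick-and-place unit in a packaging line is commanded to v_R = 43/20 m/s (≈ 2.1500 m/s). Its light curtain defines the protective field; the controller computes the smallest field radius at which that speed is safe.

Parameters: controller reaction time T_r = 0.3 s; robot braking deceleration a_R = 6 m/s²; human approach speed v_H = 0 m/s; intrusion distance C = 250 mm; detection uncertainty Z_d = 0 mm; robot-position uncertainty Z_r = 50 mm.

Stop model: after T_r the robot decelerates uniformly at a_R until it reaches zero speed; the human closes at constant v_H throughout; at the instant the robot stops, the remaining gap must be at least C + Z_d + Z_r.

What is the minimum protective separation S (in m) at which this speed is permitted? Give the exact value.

S_min = 1277/960 m = 1.3302 m

braking lasts T_s = (43/20)/6 = 0.3583 s
robot in T_r: 2.1500·0.3000 = 0.6450 m
robot under decel: 2.1500²/(2·6.0000) = 0.3852 m
human closes 0.0000·0.6583 = 0.0000 m
C+Z_d+Z_r = 0.2500+0.0000+0.0500 = 0.3000 m
S_min ≈ 0.6450+0.3852+0.0000+0.3000  ⇒  S_min = 1277/960 m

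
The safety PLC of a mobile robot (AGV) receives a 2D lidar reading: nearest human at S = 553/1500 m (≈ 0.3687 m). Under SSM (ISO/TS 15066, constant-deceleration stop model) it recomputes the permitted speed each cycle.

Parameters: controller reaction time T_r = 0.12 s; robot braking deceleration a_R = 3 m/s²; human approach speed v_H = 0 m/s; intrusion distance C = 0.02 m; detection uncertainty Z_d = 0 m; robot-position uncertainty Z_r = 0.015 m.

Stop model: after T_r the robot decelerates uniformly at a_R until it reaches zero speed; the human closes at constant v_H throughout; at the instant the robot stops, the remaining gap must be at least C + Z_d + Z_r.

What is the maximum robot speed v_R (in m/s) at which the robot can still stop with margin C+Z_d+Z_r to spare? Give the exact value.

quadratic (1/6)·v² + (3/25)·v + (-1001/3000) = 0
  disc = (3/25)² − 4·(1/6)·(-1001/3000) = 5329/22500 ; √disc = 73/150
  v_R = (−(3/25) + 73/150) / (2·(1/6)) = 11/10 m/s
check:
stop time T_s = (11/10)/3 = 0.3667 s
robot covers v_R·T_r = 1.1000·0.1200 = 0.1320 m before braking
braking distance = 1.1000²/(2·3.0000) = 0.2017 m
human closes 0.0000·0.4867 = 0.0000 m
residual clearance needed = 0.0200+0.0000+0.0150 = 0.0350 m
sum ≈ 0.1320+0.2017+0.0000+0.0350 ≈ 0.3687 m = S ✓

v_R_max = 11/10 m/s = 1.1000 m/s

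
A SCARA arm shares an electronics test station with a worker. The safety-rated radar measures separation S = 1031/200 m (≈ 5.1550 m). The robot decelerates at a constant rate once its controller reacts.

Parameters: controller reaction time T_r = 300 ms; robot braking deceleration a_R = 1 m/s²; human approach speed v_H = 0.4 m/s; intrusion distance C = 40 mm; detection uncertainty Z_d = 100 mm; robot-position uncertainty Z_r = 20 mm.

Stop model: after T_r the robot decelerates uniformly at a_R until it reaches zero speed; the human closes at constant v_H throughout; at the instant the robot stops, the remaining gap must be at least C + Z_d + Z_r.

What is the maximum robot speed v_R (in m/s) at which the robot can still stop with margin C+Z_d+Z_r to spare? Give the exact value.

v_R_max = 5/2 m/s = 2.5000 m/s

quadratic (1/2)·v² + (7/10)·v + (-39/8) = 0
  disc = (7/10)² − 4·(1/2)·(-39/8) = 256/25 ; √disc = 16/5
  v_R = (−(7/10) + 16/5) / (2·(1/2)) = 5/2 m/s
check:
braking lasts T_s = (5/2)/1 = 2.5000 s
reaction-phase robot travel = 2.5000·0.3000 = 0.7500 m
robot under decel: 2.5000²/(2·1.0000) = 3.1250 m
person approaches 0.4000·(0.3000+2.5000) = 1.1200 m
C+Z_d+Z_r = 0.0400+0.1000+0.0200 = 0.1600 m
sum ≈ 0.7500+3.1250+1.1200+0.1600 ≈ 5.1550 m = S ✓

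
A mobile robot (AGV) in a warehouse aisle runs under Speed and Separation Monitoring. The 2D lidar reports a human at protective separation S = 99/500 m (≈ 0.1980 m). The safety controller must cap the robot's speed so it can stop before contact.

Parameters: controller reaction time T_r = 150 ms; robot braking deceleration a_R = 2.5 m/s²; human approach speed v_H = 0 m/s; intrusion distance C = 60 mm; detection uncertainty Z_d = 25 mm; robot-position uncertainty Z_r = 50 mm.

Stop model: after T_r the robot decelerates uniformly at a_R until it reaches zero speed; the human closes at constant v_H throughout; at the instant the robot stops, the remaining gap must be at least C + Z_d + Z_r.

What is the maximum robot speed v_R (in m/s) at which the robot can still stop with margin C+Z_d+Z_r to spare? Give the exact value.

v_R_max = 3/10 m/s = 0.3000 m/s

collect terms ⇒ (1/5)·v_R² + (3/20)·v_R + (-63/1000) = 0
  disc = (3/20)² − 4·(1/5)·(-63/1000) = 729/10000 ; √disc = 27/100
  v_R = (−(3/20) + 27/100) / (2·(1/5)) = 3/10 m/s
check:
braking lasts T_s = (3/10)/(5/2) = 0.1200 s
robot in T_r: 0.3000·0.1500 = 0.0450 m
robot under decel: 0.3000²/(2·2.5000) = 0.0180 m
human closes 0.0000·0.2700 = 0.0000 m
C+Z_d+Z_r = 0.0600+0.0250+0.0500 = 0.1350 m
sum ≈ 0.0450+0.0180+0.0000+0.1350 ≈ 0.1980 m = S ✓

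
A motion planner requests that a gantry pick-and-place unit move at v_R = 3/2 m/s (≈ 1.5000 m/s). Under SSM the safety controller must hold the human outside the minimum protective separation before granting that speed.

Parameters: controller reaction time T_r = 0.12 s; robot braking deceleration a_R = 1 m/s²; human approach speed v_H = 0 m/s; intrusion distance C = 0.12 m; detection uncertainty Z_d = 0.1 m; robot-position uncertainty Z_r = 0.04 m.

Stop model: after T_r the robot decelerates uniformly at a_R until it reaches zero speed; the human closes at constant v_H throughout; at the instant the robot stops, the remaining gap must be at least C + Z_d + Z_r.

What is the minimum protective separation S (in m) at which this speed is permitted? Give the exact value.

S_min = 313/200 m = 1.5650 m

T_s = v_R/a_R = (3/2)/1 = 1.5000 s
robot covers v_R·T_r = 1.5000·0.1200 = 0.1800 m before braking
robot under decel: 1.5000²/(2·1.0000) = 1.1250 m
human closes 0.0000·1.6200 = 0.0000 m
margins: 0.1200+0.1000+0.0400 = 0.2600 m
S_min ≈ 0.1800+1.1250+0.0000+0.2600  ⇒  S_min = 313/200 m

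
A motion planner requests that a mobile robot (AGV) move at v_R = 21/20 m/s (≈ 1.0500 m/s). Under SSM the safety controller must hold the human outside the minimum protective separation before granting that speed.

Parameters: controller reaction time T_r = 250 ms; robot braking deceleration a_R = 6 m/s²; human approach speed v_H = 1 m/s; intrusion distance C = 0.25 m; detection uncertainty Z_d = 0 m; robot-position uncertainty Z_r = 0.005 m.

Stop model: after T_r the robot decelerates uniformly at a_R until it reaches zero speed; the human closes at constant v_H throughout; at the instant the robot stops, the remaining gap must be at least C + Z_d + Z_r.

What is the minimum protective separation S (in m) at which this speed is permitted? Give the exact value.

S_min = 331/320 m = 1.0344 m

braking lasts T_s = (21/20)/6 = 0.1750 s
reaction-phase robot travel = 1.0500·0.2500 = 0.2625 m
braking distance = 1.0500²/(2·6.0000) = 0.0919 m
human over T_r+T_s: 1.0000·(0.2500+0.1750) = 0.4250 m
margins: 0.2500+0.0000+0.0050 = 0.2550 m
S_min ≈ 0.2625+0.0919+0.4250+0.2550  ⇒  S_min = 331/320 m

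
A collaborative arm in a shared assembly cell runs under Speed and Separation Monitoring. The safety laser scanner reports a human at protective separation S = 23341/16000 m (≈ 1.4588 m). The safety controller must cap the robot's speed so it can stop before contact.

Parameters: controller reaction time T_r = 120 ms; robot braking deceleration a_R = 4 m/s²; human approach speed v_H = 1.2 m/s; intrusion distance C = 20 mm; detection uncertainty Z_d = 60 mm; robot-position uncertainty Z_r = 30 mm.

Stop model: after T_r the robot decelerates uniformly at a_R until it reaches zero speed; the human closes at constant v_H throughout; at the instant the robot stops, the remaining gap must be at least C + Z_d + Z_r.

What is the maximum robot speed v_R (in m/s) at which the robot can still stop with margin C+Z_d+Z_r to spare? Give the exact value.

at the boundary: (1/8)·v² + (21/50)·v + (-19277/16000) = 0
  disc = (21/50)² − 4·(1/8)·(-19277/16000) = 124609/160000 ; √disc = 353/400
  v_R = (−(21/50) + 353/400) / (2·(1/8)) = 37/20 m/s
check:
T_s = v_R/a_R = (37/20)/4 = 0.4625 s
robot covers v_R·T_r = 1.8500·0.1200 = 0.2220 m before braking
braking distance = 1.8500²/(2·4.0000) = 0.4278 m
human over T_r+T_s: 1.2000·(0.1200+0.4625) = 0.6990 m
residual clearance needed = 0.0200+0.0600+0.0300 = 0.1100 m
sum ≈ 0.2220+0.4278+0.6990+0.1100 ≈ 1.4588 m = S ✓

v_R_max = 37/20 m/s = 1.8500 m/s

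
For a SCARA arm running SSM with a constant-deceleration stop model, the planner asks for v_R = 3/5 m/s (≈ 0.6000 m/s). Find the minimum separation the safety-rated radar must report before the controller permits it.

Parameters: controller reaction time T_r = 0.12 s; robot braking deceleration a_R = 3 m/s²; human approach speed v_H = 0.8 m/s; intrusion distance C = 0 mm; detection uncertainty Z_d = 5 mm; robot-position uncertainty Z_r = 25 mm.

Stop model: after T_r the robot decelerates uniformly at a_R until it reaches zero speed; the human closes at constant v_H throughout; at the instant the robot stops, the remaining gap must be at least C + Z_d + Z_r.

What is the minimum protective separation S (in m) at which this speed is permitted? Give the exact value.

S_min = 209/500 m = 0.4180 m

stop time T_s = (3/5)/3 = 0.2000 s
robot covers v_R·T_r = 0.6000·0.1200 = 0.0720 m before braking
robot covers 0.6000·0.2000 − ½·3.0000·0.2000² = 0.0600 m while stopping
human closes 0.8000·0.3200 = 0.2560 m
margins: 0.0000+0.0050+0.0250 = 0.0300 m
S_min ≈ 0.0720+0.0600+0.2560+0.0300  ⇒  S_min = 209/500 m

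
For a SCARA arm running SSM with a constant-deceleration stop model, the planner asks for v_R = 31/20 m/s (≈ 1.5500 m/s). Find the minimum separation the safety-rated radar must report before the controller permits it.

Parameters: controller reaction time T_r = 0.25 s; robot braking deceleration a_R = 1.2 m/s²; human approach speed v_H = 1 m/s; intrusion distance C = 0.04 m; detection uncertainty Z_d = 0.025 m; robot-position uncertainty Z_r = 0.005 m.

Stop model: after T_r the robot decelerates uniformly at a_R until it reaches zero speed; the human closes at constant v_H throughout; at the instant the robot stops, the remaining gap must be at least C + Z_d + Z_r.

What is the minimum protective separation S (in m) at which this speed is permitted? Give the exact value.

stop time T_s = (31/20)/(6/5) = 1.2917 s
reaction-phase robot travel = 1.5500·0.2500 = 0.3875 m
robot covers 1.5500·1.2917 − ½·1.2000·1.2917² = 1.0010 m while stopping
human closes 1.0000·1.5417 = 1.5417 m
C+Z_d+Z_r = 0.0400+0.0250+0.0050 = 0.0700 m
S_min ≈ 0.3875+1.0010+1.5417+0.0700  ⇒  S_min = 14401/4800 m

S_min = 14401/4800 m = 3.0002 m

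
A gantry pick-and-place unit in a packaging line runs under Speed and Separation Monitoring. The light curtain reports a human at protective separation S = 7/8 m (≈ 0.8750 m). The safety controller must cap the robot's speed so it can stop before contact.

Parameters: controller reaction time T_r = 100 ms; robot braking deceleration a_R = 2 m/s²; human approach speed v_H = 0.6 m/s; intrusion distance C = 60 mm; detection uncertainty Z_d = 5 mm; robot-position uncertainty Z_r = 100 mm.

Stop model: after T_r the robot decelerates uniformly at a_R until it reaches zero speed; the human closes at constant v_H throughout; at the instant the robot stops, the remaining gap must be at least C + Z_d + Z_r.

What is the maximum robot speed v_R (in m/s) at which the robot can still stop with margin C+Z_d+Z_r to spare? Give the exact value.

v_R_max = 1 m/s = 1.0000 m/s

at the boundary: (1/4)·v² + (2/5)·v + (-13/20) = 0
  disc = (2/5)² − 4·(1/4)·(-13/20) = 81/100 ; √disc = 9/10
  v_R = (−(2/5) + 9/10) / (2·(1/4)) = 1 m/s
check:
T_s = v_R/a_R = 1/2 = 0.5000 s
robot in T_r: 1.0000·0.1000 = 0.1000 m
braking distance = 1.0000²/(2·2.0000) = 0.2500 m
human over T_r+T_s: 0.6000·(0.1000+0.5000) = 0.3600 m
residual clearance needed = 0.0600+0.0050+0.1000 = 0.1650 m
sum ≈ 0.1000+0.2500+0.3600+0.1650 ≈ 0.8750 m = S ✓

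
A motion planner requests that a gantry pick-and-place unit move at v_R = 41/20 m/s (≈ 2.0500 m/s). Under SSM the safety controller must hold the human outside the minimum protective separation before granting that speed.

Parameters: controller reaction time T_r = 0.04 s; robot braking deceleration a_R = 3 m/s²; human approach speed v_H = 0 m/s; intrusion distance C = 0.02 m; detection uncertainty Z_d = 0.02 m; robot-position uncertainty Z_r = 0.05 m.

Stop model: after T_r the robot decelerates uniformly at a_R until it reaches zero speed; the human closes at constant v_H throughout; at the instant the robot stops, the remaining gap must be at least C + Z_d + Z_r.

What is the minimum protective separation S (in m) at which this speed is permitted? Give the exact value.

S_min = 10469/12000 m = 0.8724 m

stop time T_s = (41/20)/3 = 0.6833 s
robot in T_r: 2.0500·0.0400 = 0.0820 m
robot under decel: 2.0500²/(2·3.0000) = 0.7004 m
human closes 0.0000·0.7233 = 0.0000 m
margins: 0.0200+0.0200+0.0500 = 0.0900 m
S_min ≈ 0.0820+0.7004+0.0000+0.0900  ⇒  S_min = 10469/12000 m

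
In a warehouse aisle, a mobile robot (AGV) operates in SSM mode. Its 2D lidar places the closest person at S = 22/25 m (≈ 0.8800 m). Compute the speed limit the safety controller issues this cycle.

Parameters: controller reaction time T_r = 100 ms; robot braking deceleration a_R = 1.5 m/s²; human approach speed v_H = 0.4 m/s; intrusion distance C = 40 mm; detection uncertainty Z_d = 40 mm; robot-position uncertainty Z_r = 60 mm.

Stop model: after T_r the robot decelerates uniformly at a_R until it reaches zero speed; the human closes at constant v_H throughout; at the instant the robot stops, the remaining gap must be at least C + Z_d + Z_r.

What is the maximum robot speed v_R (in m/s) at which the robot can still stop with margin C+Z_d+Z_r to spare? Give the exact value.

at the boundary: (1/3)·v² + (11/30)·v + (-7/10) = 0
  disc = (11/30)² − 4·(1/3)·(-7/10) = 961/900 ; √disc = 31/30
  v_R = (−(11/30) + 31/30) / (2·(1/3)) = 1 m/s
check:
braking lasts T_s = 1/(3/2) = 0.6667 s
robot in T_r: 1.0000·0.1000 = 0.1000 m
robot covers 1.0000·0.6667 − ½·1.5000·0.6667² = 0.3333 m while stopping
human over T_r+T_s: 0.4000·(0.1000+0.6667) = 0.3067 m
residual clearance needed = 0.0400+0.0400+0.0600 = 0.1400 m
sum ≈ 0.1000+0.3333+0.3067+0.1400 ≈ 0.8800 m = S ✓

v_R_max = 1 m/s = 1.0000 m/s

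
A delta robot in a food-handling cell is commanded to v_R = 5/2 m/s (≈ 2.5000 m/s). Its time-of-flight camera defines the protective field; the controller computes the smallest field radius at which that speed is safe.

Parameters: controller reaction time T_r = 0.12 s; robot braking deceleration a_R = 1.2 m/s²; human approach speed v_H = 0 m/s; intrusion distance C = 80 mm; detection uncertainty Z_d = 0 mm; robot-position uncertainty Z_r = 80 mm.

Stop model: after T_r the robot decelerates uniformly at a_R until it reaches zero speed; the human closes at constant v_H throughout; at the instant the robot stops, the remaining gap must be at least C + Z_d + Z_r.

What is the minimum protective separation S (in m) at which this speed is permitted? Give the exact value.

T_s = v_R/a_R = (5/2)/(6/5) = 2.0833 s
robot in T_r: 2.5000·0.1200 = 0.3000 m
robot covers 2.5000·2.0833 − ½·1.2000·2.0833² = 2.6042 m while stopping
human closes 0.0000·2.2033 = 0.0000 m
C+Z_d+Z_r = 0.0800+0.0000+0.0800 = 0.1600 m
S_min ≈ 0.3000+2.6042+0.0000+0.1600  ⇒  S_min = 3677/1200 m

S_min = 3677/1200 m = 3.0642 m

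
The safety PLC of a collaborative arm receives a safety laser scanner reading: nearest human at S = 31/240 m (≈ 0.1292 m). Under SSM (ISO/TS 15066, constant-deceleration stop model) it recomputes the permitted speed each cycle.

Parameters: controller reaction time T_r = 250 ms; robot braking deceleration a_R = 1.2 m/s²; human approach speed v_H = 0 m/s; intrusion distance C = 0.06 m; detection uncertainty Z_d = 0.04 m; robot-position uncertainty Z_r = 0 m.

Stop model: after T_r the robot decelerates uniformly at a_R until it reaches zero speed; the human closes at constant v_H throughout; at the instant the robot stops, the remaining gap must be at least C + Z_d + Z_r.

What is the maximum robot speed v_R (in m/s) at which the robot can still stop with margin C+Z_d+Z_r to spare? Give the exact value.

v_R_max = 1/10 m/s = 0.1000 m/s

collect terms ⇒ (5/12)·v_R² + (1/4)·v_R + (-7/240) = 0
  disc = (1/4)² − 4·(5/12)·(-7/240) = 1/9 ; √disc = 1/3
  v_R = (−(1/4) + 1/3) / (2·(5/12)) = 1/10 m/s
check:
braking lasts T_s = (1/10)/(6/5) = 0.0833 s
reaction-phase robot travel = 0.1000·0.2500 = 0.0250 m
braking distance = 0.1000²/(2·1.2000) = 0.0042 m
human over T_r+T_s: 0.0000·(0.2500+0.0833) = 0.0000 m
residual clearance needed = 0.0600+0.0400+0.0000 = 0.1000 m
sum ≈ 0.0250+0.0042+0.0000+0.1000 ≈ 0.1292 m = S ✓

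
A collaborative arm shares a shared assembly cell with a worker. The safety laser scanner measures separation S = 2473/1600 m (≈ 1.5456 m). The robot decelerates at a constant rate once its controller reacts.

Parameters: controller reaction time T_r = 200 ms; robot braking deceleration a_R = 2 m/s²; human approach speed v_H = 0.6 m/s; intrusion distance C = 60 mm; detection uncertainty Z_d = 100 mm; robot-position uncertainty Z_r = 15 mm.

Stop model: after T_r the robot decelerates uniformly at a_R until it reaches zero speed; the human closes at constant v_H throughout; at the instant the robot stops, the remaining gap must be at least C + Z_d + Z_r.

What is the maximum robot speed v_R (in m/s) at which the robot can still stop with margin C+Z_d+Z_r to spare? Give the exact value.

v_R_max = 29/20 m/s = 1.4500 m/s

at the boundary: (1/4)·v² + (1/2)·v + (-2001/1600) = 0
  disc = (1/2)² − 4·(1/4)·(-2001/1600) = 2401/1600 ; √disc = 49/40
  v_R = (−(1/2) + 49/40) / (2·(1/4)) = 29/20 m/s
check:
braking lasts T_s = (29/20)/2 = 0.7250 s
robot in T_r: 1.4500·0.2000 = 0.2900 m
robot covers 1.4500·0.7250 − ½·2.0000·0.7250² = 0.5256 m while stopping
human closes 0.6000·0.9250 = 0.5550 m
C+Z_d+Z_r = 0.0600+0.1000+0.0150 = 0.1750 m
sum ≈ 0.2900+0.5256+0.5550+0.1750 ≈ 1.5456 m = S ✓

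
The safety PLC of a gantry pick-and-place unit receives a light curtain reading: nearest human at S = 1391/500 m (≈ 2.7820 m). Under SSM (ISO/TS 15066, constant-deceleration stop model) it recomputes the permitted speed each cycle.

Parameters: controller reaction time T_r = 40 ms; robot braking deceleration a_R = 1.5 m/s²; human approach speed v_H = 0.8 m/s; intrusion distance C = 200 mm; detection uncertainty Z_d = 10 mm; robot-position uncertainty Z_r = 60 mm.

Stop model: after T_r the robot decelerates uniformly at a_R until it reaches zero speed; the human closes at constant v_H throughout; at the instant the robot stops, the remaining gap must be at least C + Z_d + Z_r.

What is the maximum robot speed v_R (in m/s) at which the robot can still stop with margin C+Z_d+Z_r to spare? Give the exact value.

v_R_max = 2 m/s = 2.0000 m/s

quadratic (1/3)·v² + (43/75)·v + (-62/25) = 0
  disc = (43/75)² − 4·(1/3)·(-62/25) = 20449/5625 ; √disc = 143/75
  v_R = (−(43/75) + 143/75) / (2·(1/3)) = 2 m/s
check:
T_s = v_R/a_R = 2/(3/2) = 1.3333 s
reaction-phase robot travel = 2.0000·0.0400 = 0.0800 m
robot under decel: 2.0000²/(2·1.5000) = 1.3333 m
human closes 0.8000·1.3733 = 1.0987 m
C+Z_d+Z_r = 0.2000+0.0100+0.0600 = 0.2700 m
sum ≈ 0.0800+1.3333+1.0987+0.2700 ≈ 2.7820 m = S ✓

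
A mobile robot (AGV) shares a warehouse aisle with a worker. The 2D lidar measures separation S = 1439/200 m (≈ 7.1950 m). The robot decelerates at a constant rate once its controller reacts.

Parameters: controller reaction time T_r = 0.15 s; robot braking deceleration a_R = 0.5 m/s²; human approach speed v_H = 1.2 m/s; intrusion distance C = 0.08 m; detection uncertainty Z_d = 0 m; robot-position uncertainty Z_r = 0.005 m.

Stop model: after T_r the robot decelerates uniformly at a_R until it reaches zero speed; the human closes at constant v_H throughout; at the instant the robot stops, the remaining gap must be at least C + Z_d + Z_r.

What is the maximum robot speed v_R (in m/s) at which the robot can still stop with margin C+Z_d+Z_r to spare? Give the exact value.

quadratic (1)·v² + (51/20)·v + (-693/100) = 0
  disc = (51/20)² − 4·(1)·(-693/100) = 13689/400 ; √disc = 117/20
  v_R = (−(51/20) + 117/20) / (2·(1)) = 33/20 m/s
check:
braking lasts T_s = (33/20)/(1/2) = 3.3000 s
robot in T_r: 1.6500·0.1500 = 0.2475 m
robot under decel: 1.6500²/(2·0.5000) = 2.7225 m
human closes 1.2000·3.4500 = 4.1400 m
C+Z_d+Z_r = 0.0800+0.0000+0.0050 = 0.0850 m
sum ≈ 0.2475+2.7225+4.1400+0.0850 ≈ 7.1950 m = S ✓

v_R_max = 33/20 m/s = 1.6500 m/s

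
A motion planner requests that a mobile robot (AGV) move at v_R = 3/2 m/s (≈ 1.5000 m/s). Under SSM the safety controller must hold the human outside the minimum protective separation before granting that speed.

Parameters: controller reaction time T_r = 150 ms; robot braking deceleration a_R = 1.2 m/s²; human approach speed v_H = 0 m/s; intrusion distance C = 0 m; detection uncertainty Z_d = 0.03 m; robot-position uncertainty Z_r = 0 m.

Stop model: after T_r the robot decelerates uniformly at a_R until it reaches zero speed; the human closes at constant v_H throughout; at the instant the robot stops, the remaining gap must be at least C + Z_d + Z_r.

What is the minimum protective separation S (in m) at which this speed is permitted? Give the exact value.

S_min = 477/400 m = 1.1925 m

braking lasts T_s = (3/2)/(6/5) = 1.2500 s
reaction-phase robot travel = 1.5000·0.1500 = 0.2250 m
robot under decel: 1.5000²/(2·1.2000) = 0.9375 m
human over T_r+T_s: 0.0000·(0.1500+1.2500) = 0.0000 m
C+Z_d+Z_r = 0.0000+0.0300+0.0000 = 0.0300 m
S_min ≈ 0.2250+0.9375+0.0000+0.0300  ⇒  S_min = 477/400 m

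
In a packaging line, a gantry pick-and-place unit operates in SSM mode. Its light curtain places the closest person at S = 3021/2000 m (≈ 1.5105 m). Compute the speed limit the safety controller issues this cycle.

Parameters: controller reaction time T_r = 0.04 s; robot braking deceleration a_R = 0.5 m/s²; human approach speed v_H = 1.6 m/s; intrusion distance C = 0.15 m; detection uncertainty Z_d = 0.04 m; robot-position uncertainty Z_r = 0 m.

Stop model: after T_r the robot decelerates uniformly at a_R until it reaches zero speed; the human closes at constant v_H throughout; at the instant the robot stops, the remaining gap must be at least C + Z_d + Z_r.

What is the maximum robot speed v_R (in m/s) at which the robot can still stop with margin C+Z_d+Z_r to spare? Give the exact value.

v_R_max = 7/20 m/s = 0.3500 m/s

quadratic (1)·v² + (81/25)·v + (-2513/2000) = 0
  disc = (81/25)² − 4·(1)·(-2513/2000) = 38809/2500 ; √disc = 197/50
  v_R = (−(81/25) + 197/50) / (2·(1)) = 7/20 m/s
check:
braking lasts T_s = (7/20)/(1/2) = 0.7000 s
reaction-phase robot travel = 0.3500·0.0400 = 0.0140 m
robot under decel: 0.3500²/(2·0.5000) = 0.1225 m
person approaches 1.6000·(0.0400+0.7000) = 1.1840 m
residual clearance needed = 0.1500+0.0400+0.0000 = 0.1900 m
sum ≈ 0.0140+0.1225+1.1840+0.1900 ≈ 1.5105 m = S ✓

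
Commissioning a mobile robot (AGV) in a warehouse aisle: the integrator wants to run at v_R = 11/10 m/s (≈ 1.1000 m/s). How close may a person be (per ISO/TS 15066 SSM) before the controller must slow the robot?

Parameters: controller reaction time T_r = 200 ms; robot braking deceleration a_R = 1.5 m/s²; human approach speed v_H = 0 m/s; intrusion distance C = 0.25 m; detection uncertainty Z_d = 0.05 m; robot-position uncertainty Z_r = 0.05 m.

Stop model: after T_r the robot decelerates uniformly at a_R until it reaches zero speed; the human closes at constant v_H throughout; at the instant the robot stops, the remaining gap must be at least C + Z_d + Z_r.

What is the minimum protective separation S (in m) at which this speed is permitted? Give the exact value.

S_min = 73/75 m = 0.9733 m

braking lasts T_s = (11/10)/(3/2) = 0.7333 s
reaction-phase robot travel = 1.1000·0.2000 = 0.2200 m
braking distance = 1.1000²/(2·1.5000) = 0.4033 m
human over T_r+T_s: 0.0000·(0.2000+0.7333) = 0.0000 m
margins: 0.2500+0.0500+0.0500 = 0.3500 m
S_min ≈ 0.2200+0.4033+0.0000+0.3500  ⇒  S_min = 73/75 m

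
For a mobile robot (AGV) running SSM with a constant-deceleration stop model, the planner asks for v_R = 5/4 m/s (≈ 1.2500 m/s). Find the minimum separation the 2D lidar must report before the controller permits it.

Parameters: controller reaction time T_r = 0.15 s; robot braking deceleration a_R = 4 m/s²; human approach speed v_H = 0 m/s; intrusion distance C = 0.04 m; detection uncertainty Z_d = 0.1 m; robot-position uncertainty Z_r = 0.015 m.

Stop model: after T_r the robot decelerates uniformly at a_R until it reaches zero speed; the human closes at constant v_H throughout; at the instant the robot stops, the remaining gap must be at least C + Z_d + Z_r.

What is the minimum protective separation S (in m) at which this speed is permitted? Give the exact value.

T_s = v_R/a_R = (5/4)/4 = 0.3125 s
robot covers v_R·T_r = 1.2500·0.1500 = 0.1875 m before braking
robot covers 1.2500·0.3125 − ½·4.0000·0.3125² = 0.1953 m while stopping
human over T_r+T_s: 0.0000·(0.1500+0.3125) = 0.0000 m
residual clearance needed = 0.0400+0.1000+0.0150 = 0.1550 m
S_min ≈ 0.1875+0.1953+0.0000+0.1550  ⇒  S_min = 1721/3200 m

S_min = 1721/3200 m = 0.5378 m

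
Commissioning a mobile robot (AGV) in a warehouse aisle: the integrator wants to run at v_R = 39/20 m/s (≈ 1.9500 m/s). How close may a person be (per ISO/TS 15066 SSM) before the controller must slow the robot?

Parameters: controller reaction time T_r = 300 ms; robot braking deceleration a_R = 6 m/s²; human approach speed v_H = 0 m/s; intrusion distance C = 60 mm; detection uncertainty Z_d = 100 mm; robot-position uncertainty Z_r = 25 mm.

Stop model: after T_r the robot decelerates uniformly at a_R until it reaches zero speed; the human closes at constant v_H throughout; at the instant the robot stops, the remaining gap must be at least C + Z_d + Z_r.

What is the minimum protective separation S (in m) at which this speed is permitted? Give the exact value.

T_s = v_R/a_R = (39/20)/6 = 0.3250 s
reaction-phase robot travel = 1.9500·0.3000 = 0.5850 m
robot covers 1.9500·0.3250 − ½·6.0000·0.3250² = 0.3169 m while stopping
human over T_r+T_s: 0.0000·(0.3000+0.3250) = 0.0000 m
residual clearance needed = 0.0600+0.1000+0.0250 = 0.1850 m
S_min ≈ 0.5850+0.3169+0.0000+0.1850  ⇒  S_min = 1739/1600 m

S_min = 1739/1600 m = 1.0869 m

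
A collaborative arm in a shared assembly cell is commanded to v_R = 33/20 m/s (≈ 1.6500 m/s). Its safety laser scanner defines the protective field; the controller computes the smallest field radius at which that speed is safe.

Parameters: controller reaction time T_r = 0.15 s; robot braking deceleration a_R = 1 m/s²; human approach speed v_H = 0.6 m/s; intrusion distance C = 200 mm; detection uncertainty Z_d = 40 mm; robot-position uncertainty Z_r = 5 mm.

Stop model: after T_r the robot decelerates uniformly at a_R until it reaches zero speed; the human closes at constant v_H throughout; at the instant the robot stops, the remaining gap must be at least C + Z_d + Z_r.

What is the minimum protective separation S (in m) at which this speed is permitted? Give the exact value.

braking lasts T_s = (33/20)/1 = 1.6500 s
robot in T_r: 1.6500·0.1500 = 0.2475 m
robot covers 1.6500·1.6500 − ½·1.0000·1.6500² = 1.3613 m while stopping
human closes 0.6000·1.8000 = 1.0800 m
residual clearance needed = 0.2000+0.0400+0.0050 = 0.2450 m
S_min ≈ 0.2475+1.3613+1.0800+0.2450  ⇒  S_min = 2347/800 m

S_min = 2347/800 m = 2.9337 m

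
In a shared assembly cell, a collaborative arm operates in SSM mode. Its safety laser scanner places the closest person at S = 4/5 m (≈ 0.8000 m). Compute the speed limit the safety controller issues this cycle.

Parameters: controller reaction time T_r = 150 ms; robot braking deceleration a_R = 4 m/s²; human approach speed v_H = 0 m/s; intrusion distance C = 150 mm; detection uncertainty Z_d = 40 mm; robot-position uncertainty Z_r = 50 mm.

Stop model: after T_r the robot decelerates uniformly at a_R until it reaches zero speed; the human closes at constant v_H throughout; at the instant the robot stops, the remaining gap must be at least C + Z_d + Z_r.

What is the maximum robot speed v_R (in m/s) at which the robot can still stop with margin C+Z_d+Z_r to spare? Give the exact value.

at the boundary: (1/8)·v² + (3/20)·v + (-14/25) = 0
  disc = (3/20)² − 4·(1/8)·(-14/25) = 121/400 ; √disc = 11/20
  v_R = (−(3/20) + 11/20) / (2·(1/8)) = 8/5 m/s
check:
stop time T_s = (8/5)/4 = 0.4000 s
reaction-phase robot travel = 1.6000·0.1500 = 0.2400 m
robot covers 1.6000·0.4000 − ½·4.0000·0.4000² = 0.3200 m while stopping
human closes 0.0000·0.5500 = 0.0000 m
residual clearance needed = 0.1500+0.0400+0.0500 = 0.2400 m
sum ≈ 0.2400+0.3200+0.0000+0.2400 ≈ 0.8000 m = S ✓

v_R_max = 8/5 m/s = 1.6000 m/s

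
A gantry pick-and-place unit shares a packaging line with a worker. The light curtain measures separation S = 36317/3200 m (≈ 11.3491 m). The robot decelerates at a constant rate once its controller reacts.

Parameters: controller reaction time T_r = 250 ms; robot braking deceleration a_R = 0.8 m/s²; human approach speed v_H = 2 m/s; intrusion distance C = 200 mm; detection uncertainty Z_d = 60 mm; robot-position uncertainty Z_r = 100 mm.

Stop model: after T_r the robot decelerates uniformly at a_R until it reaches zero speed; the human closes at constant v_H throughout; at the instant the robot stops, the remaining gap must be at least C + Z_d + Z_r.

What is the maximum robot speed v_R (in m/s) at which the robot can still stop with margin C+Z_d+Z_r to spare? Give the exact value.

v_R_max = 49/20 m/s = 2.4500 m/s

collect terms ⇒ (5/8)·v_R² + (11/4)·v_R + (-6713/640) = 0
  disc = (11/4)² − 4·(5/8)·(-6713/640) = 8649/256 ; √disc = 93/16
  v_R = (−(11/4) + 93/16) / (2·(5/8)) = 49/20 m/s
check:
T_s = v_R/a_R = (49/20)/(4/5) = 3.0625 s
robot in T_r: 2.4500·0.2500 = 0.6125 m
robot under decel: 2.4500²/(2·0.8000) = 3.7516 m
person approaches 2.0000·(0.2500+3.0625) = 6.6250 m
margins: 0.2000+0.0600+0.1000 = 0.3600 m
sum ≈ 0.6125+3.7516+6.6250+0.3600 ≈ 11.3491 m = S ✓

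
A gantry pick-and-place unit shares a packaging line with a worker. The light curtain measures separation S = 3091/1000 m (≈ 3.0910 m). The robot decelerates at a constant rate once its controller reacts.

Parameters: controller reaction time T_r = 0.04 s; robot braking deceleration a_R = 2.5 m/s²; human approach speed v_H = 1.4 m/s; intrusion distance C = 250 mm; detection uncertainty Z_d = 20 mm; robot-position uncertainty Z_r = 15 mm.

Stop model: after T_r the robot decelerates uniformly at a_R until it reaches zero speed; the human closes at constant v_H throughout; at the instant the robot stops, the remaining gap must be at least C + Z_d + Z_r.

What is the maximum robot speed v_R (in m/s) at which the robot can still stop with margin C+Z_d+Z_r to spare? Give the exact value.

quadratic (1/5)·v² + (3/5)·v + (-11/4) = 0
  disc = (3/5)² − 4·(1/5)·(-11/4) = 64/25 ; √disc = 8/5
  v_R = (−(3/5) + 8/5) / (2·(1/5)) = 5/2 m/s
check:
T_s = v_R/a_R = (5/2)/(5/2) = 1.0000 s
reaction-phase robot travel = 2.5000·0.0400 = 0.1000 m
braking distance = 2.5000²/(2·2.5000) = 1.2500 m
human over T_r+T_s: 1.4000·(0.0400+1.0000) = 1.4560 m
C+Z_d+Z_r = 0.2500+0.0200+0.0150 = 0.2850 m
sum ≈ 0.1000+1.2500+1.4560+0.2850 ≈ 3.0910 m = S ✓

v_R_max = 5/2 m/s = 2.5000 m/s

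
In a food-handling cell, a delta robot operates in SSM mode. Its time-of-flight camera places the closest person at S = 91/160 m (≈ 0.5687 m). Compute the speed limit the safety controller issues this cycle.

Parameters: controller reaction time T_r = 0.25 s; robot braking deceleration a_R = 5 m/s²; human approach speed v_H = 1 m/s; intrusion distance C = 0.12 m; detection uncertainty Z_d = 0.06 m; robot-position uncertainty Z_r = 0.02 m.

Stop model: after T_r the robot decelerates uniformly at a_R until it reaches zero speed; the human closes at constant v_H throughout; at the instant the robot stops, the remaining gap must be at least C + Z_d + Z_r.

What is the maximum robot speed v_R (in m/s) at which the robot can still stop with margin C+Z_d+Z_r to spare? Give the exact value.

at the boundary: (1/10)·v² + (9/20)·v + (-19/160) = 0
  disc = (9/20)² − 4·(1/10)·(-19/160) = 1/4 ; √disc = 1/2
  v_R = (−(9/20) + 1/2) / (2·(1/10)) = 1/4 m/s
check:
stop time T_s = (1/4)/5 = 0.0500 s
robot covers v_R·T_r = 0.2500·0.2500 = 0.0625 m before braking
robot under decel: 0.2500²/(2·5.0000) = 0.0063 m
human closes 1.0000·0.3000 = 0.3000 m
residual clearance needed = 0.1200+0.0600+0.0200 = 0.2000 m
sum ≈ 0.0625+0.0063+0.3000+0.2000 ≈ 0.5687 m = S ✓

v_R_max = 1/4 m/s = 0.2500 m/s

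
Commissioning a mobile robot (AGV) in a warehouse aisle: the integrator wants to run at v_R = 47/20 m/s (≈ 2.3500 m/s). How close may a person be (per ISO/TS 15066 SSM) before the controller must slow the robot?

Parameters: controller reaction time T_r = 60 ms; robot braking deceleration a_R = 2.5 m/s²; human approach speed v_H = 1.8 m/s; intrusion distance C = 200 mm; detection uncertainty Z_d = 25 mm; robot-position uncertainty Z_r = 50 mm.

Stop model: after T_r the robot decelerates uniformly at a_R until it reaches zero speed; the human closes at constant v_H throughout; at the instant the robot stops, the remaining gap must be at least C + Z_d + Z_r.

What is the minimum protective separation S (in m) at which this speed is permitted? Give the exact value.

S_min = 6641/2000 m = 3.3205 m

braking lasts T_s = (47/20)/(5/2) = 0.9400 s
reaction-phase robot travel = 2.3500·0.0600 = 0.1410 m
robot under decel: 2.3500²/(2·2.5000) = 1.1045 m
human closes 1.8000·1.0000 = 1.8000 m
residual clearance needed = 0.2000+0.0250+0.0500 = 0.2750 m
S_min ≈ 0.1410+1.1045+1.8000+0.2750  ⇒  S_min = 6641/2000 m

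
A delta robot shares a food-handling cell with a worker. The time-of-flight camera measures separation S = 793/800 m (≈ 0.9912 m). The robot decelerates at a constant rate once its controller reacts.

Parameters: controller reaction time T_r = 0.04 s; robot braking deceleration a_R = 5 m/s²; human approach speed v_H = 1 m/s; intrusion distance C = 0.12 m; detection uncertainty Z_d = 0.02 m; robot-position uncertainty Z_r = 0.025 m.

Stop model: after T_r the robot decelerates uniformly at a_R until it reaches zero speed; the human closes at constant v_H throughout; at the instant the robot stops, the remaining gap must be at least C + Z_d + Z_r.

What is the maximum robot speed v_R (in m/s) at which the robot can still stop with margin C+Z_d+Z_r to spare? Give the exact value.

quadratic (1/10)·v² + (6/25)·v + (-629/800) = 0
  disc = (6/25)² − 4·(1/10)·(-629/800) = 3721/10000 ; √disc = 61/100
  v_R = (−(6/25) + 61/100) / (2·(1/10)) = 37/20 m/s
check:
braking lasts T_s = (37/20)/5 = 0.3700 s
robot covers v_R·T_r = 1.8500·0.0400 = 0.0740 m before braking
braking distance = 1.8500²/(2·5.0000) = 0.3422 m
human over T_r+T_s: 1.0000·(0.0400+0.3700) = 0.4100 m
residual clearance needed = 0.1200+0.0200+0.0250 = 0.1650 m
sum ≈ 0.0740+0.3422+0.4100+0.1650 ≈ 0.9912 m = S ✓

v_R_max = 37/20 m/s = 1.8500 m/s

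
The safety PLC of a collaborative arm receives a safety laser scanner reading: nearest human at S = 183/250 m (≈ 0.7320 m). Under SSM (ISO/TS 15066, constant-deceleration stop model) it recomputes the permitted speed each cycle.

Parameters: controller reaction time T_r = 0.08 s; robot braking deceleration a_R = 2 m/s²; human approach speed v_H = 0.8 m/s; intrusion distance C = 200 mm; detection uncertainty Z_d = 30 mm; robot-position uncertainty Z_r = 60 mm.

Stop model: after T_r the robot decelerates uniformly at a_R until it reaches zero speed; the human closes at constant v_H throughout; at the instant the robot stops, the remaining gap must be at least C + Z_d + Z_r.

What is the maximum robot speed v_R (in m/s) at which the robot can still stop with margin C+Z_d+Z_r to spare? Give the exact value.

v_R_max = 3/5 m/s = 0.6000 m/s

collect terms ⇒ (1/4)·v_R² + (12/25)·v_R + (-189/500) = 0
  disc = (12/25)² − 4·(1/4)·(-189/500) = 1521/2500 ; √disc = 39/50
  v_R = (−(12/25) + 39/50) / (2·(1/4)) = 3/5 m/s
check:
braking lasts T_s = (3/5)/2 = 0.3000 s
robot covers v_R·T_r = 0.6000·0.0800 = 0.0480 m before braking
robot under decel: 0.6000²/(2·2.0000) = 0.0900 m
human over T_r+T_s: 0.8000·(0.0800+0.3000) = 0.3040 m
margins: 0.2000+0.0300+0.0600 = 0.2900 m
sum ≈ 0.0480+0.0900+0.3040+0.2900 ≈ 0.7320 m = S ✓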